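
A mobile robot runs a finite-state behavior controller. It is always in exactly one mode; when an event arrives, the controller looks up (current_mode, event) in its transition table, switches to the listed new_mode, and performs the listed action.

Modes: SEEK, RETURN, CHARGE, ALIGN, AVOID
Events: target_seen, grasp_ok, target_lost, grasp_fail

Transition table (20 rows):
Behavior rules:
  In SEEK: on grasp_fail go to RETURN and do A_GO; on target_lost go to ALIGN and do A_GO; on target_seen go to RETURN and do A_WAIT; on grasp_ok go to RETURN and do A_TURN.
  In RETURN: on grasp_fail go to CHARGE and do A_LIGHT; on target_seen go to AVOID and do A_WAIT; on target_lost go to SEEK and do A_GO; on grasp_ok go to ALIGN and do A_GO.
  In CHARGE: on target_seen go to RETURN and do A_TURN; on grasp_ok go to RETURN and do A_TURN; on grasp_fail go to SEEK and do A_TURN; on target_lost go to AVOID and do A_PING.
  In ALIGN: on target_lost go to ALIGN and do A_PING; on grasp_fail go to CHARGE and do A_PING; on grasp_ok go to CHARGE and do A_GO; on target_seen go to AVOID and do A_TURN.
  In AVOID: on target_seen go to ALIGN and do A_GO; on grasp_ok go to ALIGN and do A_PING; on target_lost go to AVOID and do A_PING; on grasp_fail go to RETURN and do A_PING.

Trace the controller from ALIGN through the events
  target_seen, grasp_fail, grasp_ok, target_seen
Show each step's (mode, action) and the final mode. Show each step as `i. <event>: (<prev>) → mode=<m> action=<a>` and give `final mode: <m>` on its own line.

1. target_seen: (ALIGN) → mode=AVOID action=A_TURN
2. grasp_fail: (AVOID) → mode=RETURN action=A_PING
3. grasp_ok: (RETURN) → mode=ALIGN action=A_GO
4. target_seen: (ALIGN) → mode=AVOID action=A_TURN

final mode: AVOID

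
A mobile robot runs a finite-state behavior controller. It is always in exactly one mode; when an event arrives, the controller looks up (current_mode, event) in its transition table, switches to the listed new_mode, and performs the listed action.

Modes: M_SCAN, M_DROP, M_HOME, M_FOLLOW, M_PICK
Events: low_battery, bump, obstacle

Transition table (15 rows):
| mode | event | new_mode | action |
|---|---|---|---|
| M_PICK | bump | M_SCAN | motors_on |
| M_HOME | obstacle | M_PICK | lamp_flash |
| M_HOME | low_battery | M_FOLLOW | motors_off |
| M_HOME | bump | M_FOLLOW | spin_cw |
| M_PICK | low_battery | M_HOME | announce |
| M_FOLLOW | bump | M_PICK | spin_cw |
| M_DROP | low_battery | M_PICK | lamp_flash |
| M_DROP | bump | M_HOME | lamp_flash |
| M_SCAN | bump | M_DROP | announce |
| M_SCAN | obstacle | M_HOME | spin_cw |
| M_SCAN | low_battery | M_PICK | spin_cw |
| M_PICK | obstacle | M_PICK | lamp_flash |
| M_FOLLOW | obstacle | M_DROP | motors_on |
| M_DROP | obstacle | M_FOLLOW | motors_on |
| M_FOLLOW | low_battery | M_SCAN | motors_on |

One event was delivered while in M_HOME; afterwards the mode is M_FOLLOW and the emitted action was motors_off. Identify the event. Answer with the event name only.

low_battery

try low_battery: (M_HOME, low_battery) → (M_FOLLOW, motors_off)  ← matches
try bump: (M_HOME, bump) → (M_FOLLOW, spin_cw)
try obstacle: (M_HOME, obstacle) → (M_PICK, lamp_flash)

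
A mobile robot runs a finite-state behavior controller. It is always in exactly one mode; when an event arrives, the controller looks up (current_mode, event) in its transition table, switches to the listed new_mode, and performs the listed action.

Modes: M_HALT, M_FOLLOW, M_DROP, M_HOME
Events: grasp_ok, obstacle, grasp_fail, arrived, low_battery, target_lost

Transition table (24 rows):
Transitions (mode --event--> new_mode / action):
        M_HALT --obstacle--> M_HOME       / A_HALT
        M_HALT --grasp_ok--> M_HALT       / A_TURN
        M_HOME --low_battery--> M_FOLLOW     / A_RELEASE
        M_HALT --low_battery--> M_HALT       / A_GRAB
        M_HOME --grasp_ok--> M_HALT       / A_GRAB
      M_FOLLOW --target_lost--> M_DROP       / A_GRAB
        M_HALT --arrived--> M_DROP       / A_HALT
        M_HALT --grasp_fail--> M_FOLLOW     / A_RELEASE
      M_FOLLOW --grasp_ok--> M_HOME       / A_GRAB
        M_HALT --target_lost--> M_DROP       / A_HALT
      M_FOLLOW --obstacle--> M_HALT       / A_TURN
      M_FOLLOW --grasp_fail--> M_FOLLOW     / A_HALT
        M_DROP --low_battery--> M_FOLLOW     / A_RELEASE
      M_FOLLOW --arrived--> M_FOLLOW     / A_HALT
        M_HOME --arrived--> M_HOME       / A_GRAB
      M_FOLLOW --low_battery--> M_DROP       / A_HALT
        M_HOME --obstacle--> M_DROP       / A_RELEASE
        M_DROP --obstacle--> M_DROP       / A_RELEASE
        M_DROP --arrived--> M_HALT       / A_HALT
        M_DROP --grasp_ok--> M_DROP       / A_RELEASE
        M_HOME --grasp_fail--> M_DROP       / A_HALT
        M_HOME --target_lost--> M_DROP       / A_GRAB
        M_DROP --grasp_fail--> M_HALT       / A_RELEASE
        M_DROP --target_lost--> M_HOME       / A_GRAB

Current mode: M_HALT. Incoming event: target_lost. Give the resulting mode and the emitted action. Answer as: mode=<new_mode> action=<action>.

current mode = M_HALT; filter table to that mode:
  (M_HALT, obstacle) → (M_HOME, A_HALT)
  (M_HALT, grasp_ok) → (M_HALT, A_TURN)
  (M_HALT, low_battery) → (M_HALT, A_GRAB)
  (M_HALT, arrived) → (M_DROP, A_HALT)
  (M_HALT, grasp_fail) → (M_FOLLOW, A_RELEASE)
  (M_HALT, target_lost) → (M_DROP, A_HALT)  ← event matches
event = target_lost selects (M_DROP, A_HALT)

mode=M_DROP action=A_HALT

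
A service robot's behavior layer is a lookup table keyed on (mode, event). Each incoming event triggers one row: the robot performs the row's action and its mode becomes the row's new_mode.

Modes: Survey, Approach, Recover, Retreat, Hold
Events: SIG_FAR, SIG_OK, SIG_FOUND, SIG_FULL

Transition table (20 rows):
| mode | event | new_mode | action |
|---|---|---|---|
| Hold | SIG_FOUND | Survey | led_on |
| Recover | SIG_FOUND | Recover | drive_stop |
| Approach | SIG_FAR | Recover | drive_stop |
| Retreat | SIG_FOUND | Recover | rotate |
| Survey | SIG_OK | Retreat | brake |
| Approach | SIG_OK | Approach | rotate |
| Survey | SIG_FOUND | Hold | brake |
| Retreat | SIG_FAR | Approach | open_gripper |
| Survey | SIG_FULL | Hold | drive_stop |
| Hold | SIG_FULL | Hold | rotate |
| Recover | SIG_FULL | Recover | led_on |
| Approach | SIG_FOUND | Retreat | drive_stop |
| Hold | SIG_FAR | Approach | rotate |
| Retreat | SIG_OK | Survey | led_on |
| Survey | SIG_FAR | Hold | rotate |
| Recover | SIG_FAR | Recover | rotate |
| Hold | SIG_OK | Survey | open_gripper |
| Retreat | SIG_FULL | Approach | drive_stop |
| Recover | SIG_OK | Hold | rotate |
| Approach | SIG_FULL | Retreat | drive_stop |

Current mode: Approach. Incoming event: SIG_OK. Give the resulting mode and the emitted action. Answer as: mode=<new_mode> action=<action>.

mode=Approach action=rotate

current mode = Approach; filter table to that mode:
  (Approach, SIG_FAR) → (Recover, drive_stop)
  (Approach, SIG_OK) → (Approach, rotate)  ← event matches
  (Approach, SIG_FOUND) → (Retreat, drive_stop)
  (Approach, SIG_FULL) → (Retreat, drive_stop)
event = SIG_OK selects (Approach, rotate)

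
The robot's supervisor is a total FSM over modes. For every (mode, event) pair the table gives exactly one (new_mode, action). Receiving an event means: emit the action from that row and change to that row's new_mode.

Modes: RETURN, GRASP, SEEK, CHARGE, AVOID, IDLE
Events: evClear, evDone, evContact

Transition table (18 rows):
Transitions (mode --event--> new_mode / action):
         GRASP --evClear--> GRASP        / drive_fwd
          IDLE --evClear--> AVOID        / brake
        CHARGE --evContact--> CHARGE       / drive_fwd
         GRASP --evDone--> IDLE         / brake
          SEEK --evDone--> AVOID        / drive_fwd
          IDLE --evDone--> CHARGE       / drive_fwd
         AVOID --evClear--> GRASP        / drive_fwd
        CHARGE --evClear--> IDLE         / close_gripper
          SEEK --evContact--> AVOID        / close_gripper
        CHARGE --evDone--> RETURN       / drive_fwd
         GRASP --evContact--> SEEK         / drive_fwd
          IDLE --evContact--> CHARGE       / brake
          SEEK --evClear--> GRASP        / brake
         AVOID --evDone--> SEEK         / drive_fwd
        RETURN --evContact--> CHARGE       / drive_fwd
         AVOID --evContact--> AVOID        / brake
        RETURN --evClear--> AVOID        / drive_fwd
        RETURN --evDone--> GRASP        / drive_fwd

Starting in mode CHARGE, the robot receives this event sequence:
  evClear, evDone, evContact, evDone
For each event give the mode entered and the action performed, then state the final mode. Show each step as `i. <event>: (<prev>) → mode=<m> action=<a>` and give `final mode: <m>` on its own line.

1. evClear: (CHARGE) → mode=IDLE action=close_gripper
2. evDone: (IDLE) → mode=CHARGE action=drive_fwd
3. evContact: (CHARGE) → mode=CHARGE action=drive_fwd
4. evDone: (CHARGE) → mode=RETURN action=drive_fwd

final mode: RETURN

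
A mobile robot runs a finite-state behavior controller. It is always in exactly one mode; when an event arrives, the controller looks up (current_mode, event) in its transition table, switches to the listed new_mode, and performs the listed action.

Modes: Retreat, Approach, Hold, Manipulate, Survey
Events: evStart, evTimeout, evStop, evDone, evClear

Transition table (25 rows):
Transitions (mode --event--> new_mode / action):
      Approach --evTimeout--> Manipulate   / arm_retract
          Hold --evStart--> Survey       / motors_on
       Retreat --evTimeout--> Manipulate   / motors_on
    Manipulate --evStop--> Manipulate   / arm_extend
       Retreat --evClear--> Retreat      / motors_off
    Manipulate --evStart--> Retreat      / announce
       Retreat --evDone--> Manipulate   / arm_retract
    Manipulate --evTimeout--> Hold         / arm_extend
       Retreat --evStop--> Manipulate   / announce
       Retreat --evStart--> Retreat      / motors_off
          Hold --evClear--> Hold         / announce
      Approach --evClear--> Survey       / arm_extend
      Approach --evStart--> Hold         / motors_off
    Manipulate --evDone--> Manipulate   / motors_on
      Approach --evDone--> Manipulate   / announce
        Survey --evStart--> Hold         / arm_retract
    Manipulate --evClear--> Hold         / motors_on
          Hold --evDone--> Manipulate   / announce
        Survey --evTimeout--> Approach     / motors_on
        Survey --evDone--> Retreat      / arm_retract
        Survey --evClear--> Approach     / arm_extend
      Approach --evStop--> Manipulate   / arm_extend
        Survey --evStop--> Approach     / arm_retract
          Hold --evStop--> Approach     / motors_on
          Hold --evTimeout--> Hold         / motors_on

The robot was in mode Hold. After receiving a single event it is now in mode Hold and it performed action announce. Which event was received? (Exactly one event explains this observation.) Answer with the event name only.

try evStart: (Hold, evStart) → (Survey, motors_on)
try evTimeout: (Hold, evTimeout) → (Hold, motors_on)
try evStop: (Hold, evStop) → (Approach, motors_on)
try evDone: (Hold, evDone) → (Manipulate, announce)
try evClear: (Hold, evClear) → (Hold, announce)  ← matches

evClear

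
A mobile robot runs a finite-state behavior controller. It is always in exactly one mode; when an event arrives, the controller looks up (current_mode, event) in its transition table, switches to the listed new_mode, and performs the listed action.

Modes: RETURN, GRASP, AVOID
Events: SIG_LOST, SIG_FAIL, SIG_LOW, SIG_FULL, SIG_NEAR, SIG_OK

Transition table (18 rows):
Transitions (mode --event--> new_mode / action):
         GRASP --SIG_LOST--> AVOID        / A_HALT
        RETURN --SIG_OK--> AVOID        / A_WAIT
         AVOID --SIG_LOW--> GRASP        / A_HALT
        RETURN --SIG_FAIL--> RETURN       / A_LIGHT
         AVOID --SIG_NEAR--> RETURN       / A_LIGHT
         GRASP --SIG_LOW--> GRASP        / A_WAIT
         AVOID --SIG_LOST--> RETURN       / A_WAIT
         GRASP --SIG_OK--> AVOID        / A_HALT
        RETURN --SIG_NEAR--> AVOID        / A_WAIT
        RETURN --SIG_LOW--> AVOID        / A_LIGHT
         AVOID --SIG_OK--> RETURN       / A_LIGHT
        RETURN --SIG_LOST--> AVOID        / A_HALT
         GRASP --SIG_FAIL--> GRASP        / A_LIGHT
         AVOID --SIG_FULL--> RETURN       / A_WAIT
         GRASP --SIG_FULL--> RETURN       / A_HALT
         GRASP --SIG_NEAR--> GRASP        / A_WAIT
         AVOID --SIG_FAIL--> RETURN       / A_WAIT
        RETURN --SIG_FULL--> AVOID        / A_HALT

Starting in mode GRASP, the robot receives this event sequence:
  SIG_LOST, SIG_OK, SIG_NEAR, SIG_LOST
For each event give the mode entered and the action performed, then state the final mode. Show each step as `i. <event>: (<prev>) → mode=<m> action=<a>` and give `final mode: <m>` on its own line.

1. SIG_LOST: (GRASP) → mode=AVOID action=A_HALT
2. SIG_OK: (AVOID) → mode=RETURN action=A_LIGHT
3. SIG_NEAR: (RETURN) → mode=AVOID action=A_WAIT
4. SIG_LOST: (AVOID) → mode=RETURN action=A_WAIT

final mode: RETURN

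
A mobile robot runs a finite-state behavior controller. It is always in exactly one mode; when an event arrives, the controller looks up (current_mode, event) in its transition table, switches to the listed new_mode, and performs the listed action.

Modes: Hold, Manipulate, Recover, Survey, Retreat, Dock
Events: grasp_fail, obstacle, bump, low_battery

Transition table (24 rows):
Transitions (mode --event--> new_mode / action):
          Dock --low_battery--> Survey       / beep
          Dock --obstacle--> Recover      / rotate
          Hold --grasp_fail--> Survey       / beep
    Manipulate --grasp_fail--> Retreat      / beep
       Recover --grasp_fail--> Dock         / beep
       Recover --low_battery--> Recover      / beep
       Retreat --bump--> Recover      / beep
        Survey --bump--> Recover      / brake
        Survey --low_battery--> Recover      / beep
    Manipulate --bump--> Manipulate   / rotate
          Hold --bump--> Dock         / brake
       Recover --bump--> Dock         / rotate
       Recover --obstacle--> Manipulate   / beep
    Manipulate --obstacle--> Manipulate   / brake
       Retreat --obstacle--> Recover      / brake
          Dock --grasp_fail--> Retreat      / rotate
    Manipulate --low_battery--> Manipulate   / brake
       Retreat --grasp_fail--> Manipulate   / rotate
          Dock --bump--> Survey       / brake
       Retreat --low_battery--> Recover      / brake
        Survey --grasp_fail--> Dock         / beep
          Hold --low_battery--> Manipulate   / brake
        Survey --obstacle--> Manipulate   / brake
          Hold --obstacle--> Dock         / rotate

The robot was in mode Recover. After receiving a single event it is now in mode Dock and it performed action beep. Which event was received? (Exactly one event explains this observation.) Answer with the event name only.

grasp_fail

try grasp_fail: (Recover, grasp_fail) → (Dock, beep)  ← matches
try obstacle: (Recover, obstacle) → (Manipulate, beep)
try bump: (Recover, bump) → (Dock, rotate)
try low_battery: (Recover, low_battery) → (Recover, beep)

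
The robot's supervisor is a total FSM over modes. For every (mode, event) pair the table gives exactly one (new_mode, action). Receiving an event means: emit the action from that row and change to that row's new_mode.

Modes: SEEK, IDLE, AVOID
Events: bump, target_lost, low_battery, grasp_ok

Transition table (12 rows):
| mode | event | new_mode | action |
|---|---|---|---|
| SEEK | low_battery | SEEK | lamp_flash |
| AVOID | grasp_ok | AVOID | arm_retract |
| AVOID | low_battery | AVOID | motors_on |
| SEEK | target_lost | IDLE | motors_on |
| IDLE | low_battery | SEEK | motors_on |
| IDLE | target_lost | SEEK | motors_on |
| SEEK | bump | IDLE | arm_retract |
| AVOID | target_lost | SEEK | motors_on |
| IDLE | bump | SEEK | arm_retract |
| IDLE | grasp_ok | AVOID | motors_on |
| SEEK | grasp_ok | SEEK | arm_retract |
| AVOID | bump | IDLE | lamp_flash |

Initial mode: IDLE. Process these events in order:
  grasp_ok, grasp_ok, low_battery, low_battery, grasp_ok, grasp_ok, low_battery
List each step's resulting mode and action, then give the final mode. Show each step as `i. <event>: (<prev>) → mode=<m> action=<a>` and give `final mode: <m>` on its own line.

1. grasp_ok: (IDLE) → mode=AVOID action=motors_on
2. grasp_ok: (AVOID) → mode=AVOID action=arm_retract
3. low_battery: (AVOID) → mode=AVOID action=motors_on
4. low_battery: (AVOID) → mode=AVOID action=motors_on
5. grasp_ok: (AVOID) → mode=AVOID action=arm_retract
6. grasp_ok: (AVOID) → mode=AVOID action=arm_retract
7. low_battery: (AVOID) → mode=AVOID action=motors_on

final mode: AVOID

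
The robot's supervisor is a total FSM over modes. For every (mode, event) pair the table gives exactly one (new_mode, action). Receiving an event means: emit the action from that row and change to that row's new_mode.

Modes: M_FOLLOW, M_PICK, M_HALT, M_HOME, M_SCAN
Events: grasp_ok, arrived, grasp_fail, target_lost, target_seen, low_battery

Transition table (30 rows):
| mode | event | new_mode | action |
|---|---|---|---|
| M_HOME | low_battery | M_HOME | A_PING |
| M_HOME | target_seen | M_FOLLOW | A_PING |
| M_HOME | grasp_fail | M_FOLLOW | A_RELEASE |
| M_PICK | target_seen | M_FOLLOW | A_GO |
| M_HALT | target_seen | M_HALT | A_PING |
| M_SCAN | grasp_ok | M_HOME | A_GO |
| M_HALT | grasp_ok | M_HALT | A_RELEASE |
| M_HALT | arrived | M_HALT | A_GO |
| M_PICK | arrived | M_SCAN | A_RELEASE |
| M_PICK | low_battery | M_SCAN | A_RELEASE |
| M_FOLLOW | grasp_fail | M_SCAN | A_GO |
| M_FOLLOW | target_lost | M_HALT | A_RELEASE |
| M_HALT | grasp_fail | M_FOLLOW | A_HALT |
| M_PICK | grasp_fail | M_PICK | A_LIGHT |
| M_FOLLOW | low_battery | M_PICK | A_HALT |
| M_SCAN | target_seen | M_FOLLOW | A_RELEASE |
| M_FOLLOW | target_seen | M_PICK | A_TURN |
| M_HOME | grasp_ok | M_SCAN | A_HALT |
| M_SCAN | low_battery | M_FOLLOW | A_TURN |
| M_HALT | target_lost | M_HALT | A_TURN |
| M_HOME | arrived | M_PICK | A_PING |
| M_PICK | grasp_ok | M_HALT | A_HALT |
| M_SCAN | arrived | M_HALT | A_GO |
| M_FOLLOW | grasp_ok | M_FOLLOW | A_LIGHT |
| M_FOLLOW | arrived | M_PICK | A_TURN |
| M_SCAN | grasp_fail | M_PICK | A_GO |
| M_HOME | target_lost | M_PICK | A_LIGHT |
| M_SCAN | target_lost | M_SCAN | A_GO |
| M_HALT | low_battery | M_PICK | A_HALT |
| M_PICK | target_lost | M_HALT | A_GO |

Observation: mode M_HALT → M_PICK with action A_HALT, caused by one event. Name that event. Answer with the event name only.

try grasp_ok: (M_HALT, grasp_ok) → (M_HALT, A_RELEASE)
try arrived: (M_HALT, arrived) → (M_HALT, A_GO)
try grasp_fail: (M_HALT, grasp_fail) → (M_FOLLOW, A_HALT)
try target_lost: (M_HALT, target_lost) → (M_HALT, A_TURN)
try target_seen: (M_HALT, target_seen) → (M_HALT, A_PING)
try low_battery: (M_HALT, low_battery) → (M_PICK, A_HALT)  ← matches

low_battery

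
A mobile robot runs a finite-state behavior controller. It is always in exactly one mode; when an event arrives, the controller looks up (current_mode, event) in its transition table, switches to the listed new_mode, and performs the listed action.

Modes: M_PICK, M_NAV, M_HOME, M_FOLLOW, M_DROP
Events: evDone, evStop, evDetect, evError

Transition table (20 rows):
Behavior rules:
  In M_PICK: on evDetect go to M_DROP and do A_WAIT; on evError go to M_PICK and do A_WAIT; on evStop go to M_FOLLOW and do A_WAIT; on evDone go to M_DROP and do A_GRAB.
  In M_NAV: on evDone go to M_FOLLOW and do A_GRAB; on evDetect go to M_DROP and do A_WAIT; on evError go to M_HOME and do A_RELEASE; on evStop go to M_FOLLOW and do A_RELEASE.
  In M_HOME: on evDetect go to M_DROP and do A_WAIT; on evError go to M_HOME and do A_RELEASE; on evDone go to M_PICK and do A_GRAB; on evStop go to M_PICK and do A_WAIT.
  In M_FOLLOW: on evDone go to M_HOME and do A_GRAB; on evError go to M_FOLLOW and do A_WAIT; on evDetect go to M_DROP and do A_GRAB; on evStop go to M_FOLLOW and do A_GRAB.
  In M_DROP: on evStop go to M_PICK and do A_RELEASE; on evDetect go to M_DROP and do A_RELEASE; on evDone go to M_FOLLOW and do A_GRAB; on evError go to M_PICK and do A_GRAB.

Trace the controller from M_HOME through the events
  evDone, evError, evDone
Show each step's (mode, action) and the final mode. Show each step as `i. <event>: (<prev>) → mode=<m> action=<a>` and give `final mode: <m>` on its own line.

1. evDone: (M_HOME) → mode=M_PICK action=A_GRAB
2. evError: (M_PICK) → mode=M_PICK action=A_WAIT
3. evDone: (M_PICK) → mode=M_DROP action=A_GRAB

final mode: M_DROP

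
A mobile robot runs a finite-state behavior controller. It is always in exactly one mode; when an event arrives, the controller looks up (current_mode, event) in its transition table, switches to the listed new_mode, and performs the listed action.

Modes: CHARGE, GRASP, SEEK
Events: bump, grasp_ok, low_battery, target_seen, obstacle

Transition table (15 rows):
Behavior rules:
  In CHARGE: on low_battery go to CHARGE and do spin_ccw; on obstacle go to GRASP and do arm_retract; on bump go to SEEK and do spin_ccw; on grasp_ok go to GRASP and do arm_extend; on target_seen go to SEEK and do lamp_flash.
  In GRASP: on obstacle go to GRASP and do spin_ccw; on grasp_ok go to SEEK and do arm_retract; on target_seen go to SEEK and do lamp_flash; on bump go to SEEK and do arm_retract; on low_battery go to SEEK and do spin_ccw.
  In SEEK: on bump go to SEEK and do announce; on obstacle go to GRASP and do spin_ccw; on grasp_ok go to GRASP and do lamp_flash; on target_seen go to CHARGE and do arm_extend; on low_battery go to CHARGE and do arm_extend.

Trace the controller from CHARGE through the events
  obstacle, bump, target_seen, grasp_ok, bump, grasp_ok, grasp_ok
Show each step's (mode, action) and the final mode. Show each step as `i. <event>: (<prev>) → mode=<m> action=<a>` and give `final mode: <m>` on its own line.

final mode: SEEK

1. obstacle: (CHARGE) → mode=GRASP action=arm_retract
2. bump: (GRASP) → mode=SEEK action=arm_retract
3. target_seen: (SEEK) → mode=CHARGE action=arm_extend
4. grasp_ok: (CHARGE) → mode=GRASP action=arm_extend
5. bump: (GRASP) → mode=SEEK action=arm_retract
6. grasp_ok: (SEEK) → mode=GRASP action=lamp_flash
7. grasp_ok: (GRASP) → mode=SEEK action=arm_retract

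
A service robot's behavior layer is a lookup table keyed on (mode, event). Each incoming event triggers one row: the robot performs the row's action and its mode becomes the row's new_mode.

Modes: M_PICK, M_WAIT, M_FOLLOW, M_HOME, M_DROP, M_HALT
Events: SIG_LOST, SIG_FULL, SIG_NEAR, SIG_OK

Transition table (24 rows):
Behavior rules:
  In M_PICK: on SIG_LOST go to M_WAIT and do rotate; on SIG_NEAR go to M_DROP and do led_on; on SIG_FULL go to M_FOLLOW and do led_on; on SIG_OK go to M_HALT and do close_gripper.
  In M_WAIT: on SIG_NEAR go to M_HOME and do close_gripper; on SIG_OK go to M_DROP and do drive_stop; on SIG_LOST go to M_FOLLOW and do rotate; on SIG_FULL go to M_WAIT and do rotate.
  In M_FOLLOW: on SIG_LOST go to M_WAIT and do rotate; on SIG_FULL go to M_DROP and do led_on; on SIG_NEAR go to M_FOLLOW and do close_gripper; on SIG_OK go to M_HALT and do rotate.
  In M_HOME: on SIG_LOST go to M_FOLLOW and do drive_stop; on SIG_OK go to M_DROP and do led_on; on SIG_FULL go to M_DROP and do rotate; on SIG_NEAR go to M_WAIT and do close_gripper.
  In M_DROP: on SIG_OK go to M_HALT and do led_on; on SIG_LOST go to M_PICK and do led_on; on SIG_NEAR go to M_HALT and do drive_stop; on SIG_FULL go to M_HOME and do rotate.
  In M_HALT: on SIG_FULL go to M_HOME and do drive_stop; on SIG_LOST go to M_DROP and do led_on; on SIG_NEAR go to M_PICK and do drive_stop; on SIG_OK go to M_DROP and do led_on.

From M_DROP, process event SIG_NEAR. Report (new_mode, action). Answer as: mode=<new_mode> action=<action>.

mode=M_HALT action=drive_stop

current mode = M_DROP; filter table to that mode:
  (M_DROP, SIG_OK) → (M_HALT, led_on)
  (M_DROP, SIG_LOST) → (M_PICK, led_on)
  (M_DROP, SIG_NEAR) → (M_HALT, drive_stop)  ← event matches
  (M_DROP, SIG_FULL) → (M_HOME, rotate)
event = SIG_NEAR selects (M_HALT, drive_stop)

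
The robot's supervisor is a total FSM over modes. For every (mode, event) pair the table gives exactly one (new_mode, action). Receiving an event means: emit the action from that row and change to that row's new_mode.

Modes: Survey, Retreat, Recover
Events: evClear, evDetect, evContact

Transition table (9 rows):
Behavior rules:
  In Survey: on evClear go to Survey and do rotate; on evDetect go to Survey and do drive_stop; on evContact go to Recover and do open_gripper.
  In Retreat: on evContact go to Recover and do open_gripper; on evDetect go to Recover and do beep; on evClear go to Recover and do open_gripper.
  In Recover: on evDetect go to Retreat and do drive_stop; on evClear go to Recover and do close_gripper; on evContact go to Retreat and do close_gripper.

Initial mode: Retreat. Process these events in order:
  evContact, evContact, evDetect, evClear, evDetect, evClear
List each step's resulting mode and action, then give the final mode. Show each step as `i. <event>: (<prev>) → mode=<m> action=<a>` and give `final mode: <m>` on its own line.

1. evContact: (Retreat) → mode=Recover action=open_gripper
2. evContact: (Recover) → mode=Retreat action=close_gripper
3. evDetect: (Retreat) → mode=Recover action=beep
4. evClear: (Recover) → mode=Recover action=close_gripper
5. evDetect: (Recover) → mode=Retreat action=drive_stop
6. evClear: (Retreat) → mode=Recover action=open_gripper

final mode: Recover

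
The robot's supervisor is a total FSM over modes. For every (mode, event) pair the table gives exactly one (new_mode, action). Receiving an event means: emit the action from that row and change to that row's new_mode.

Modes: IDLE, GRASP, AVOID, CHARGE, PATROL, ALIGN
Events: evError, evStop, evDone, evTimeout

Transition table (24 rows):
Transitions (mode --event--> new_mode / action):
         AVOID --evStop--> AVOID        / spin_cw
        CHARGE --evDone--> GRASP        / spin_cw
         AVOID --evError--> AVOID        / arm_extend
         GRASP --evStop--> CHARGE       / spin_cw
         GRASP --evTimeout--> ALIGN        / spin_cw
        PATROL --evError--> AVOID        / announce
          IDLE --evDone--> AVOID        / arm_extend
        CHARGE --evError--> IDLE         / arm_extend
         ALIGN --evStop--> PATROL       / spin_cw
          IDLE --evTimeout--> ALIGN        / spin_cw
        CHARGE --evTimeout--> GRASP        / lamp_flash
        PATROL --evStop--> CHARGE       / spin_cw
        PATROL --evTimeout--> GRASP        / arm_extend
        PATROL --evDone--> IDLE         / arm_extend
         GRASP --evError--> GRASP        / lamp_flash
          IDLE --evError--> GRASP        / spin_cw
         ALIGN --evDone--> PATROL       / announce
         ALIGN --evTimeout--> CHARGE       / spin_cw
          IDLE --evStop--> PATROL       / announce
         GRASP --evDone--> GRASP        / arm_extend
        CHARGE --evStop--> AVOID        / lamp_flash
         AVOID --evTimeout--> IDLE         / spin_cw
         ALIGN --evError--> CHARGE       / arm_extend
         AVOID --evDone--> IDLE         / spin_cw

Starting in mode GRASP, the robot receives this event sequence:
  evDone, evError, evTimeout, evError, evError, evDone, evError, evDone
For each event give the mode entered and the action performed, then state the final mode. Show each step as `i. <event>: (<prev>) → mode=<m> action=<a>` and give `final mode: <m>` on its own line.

1. evDone: (GRASP) → mode=GRASP action=arm_extend
2. evError: (GRASP) → mode=GRASP action=lamp_flash
3. evTimeout: (GRASP) → mode=ALIGN action=spin_cw
4. evError: (ALIGN) → mode=CHARGE action=arm_extend
5. evError: (CHARGE) → mode=IDLE action=arm_extend
6. evDone: (IDLE) → mode=AVOID action=arm_extend
7. evError: (AVOID) → mode=AVOID action=arm_extend
8. evDone: (AVOID) → mode=IDLE action=spin_cw

final mode: IDLE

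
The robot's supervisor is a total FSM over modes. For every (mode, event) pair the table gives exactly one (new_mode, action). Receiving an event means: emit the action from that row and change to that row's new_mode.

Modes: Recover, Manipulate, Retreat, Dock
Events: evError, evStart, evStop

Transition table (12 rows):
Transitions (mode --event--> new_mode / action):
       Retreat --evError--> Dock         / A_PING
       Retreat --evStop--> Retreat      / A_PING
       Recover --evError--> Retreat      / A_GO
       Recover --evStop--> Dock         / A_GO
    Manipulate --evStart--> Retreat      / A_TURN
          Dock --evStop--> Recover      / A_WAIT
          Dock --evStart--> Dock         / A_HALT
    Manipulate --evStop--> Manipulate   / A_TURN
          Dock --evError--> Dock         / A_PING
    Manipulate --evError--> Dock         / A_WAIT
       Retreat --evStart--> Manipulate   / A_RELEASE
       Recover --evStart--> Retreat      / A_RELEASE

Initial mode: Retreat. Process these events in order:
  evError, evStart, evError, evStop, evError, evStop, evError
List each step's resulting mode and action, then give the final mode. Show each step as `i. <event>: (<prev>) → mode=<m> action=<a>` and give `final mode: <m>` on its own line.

1. evError: (Retreat) → mode=Dock action=A_PING
2. evStart: (Dock) → mode=Dock action=A_HALT
3. evError: (Dock) → mode=Dock action=A_PING
4. evStop: (Dock) → mode=Recover action=A_WAIT
5. evError: (Recover) → mode=Retreat action=A_GO
6. evStop: (Retreat) → mode=Retreat action=A_PING
7. evError: (Retreat) → mode=Dock action=A_PING

final mode: Dock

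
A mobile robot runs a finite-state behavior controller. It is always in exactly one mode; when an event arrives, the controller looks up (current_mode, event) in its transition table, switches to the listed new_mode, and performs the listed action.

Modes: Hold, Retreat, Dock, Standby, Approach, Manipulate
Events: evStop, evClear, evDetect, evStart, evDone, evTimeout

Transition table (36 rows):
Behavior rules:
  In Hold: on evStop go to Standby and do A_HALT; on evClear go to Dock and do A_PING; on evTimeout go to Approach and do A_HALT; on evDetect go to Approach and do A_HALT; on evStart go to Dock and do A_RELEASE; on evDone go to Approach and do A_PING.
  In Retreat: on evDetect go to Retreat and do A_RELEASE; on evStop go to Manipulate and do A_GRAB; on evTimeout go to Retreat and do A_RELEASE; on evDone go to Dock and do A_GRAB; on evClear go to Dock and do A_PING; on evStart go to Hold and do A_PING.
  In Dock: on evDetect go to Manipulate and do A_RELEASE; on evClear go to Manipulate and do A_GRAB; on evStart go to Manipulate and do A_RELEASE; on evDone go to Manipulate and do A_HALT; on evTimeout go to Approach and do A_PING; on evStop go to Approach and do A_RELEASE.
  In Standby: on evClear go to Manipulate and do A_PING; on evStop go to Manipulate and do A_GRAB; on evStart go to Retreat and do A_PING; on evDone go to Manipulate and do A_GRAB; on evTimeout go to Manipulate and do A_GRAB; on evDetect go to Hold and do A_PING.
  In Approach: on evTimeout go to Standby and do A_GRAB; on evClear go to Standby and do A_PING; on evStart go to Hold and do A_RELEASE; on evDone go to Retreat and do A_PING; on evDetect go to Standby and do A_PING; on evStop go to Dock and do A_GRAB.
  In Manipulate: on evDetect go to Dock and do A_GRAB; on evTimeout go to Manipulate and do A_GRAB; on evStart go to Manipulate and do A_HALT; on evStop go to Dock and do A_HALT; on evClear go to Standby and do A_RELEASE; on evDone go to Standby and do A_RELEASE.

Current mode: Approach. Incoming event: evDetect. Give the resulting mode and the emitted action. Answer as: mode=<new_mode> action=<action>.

mode=Standby action=A_PING

current mode = Approach; filter table to that mode:
  (Approach, evTimeout) → (Standby, A_GRAB)
  (Approach, evClear) → (Standby, A_PING)
  (Approach, evStart) → (Hold, A_RELEASE)
  (Approach, evDone) → (Retreat, A_PING)
  (Approach, evDetect) → (Standby, A_PING)  ← event matches
  (Approach, evStop) → (Dock, A_GRAB)
event = evDetect selects (Standby, A_PING)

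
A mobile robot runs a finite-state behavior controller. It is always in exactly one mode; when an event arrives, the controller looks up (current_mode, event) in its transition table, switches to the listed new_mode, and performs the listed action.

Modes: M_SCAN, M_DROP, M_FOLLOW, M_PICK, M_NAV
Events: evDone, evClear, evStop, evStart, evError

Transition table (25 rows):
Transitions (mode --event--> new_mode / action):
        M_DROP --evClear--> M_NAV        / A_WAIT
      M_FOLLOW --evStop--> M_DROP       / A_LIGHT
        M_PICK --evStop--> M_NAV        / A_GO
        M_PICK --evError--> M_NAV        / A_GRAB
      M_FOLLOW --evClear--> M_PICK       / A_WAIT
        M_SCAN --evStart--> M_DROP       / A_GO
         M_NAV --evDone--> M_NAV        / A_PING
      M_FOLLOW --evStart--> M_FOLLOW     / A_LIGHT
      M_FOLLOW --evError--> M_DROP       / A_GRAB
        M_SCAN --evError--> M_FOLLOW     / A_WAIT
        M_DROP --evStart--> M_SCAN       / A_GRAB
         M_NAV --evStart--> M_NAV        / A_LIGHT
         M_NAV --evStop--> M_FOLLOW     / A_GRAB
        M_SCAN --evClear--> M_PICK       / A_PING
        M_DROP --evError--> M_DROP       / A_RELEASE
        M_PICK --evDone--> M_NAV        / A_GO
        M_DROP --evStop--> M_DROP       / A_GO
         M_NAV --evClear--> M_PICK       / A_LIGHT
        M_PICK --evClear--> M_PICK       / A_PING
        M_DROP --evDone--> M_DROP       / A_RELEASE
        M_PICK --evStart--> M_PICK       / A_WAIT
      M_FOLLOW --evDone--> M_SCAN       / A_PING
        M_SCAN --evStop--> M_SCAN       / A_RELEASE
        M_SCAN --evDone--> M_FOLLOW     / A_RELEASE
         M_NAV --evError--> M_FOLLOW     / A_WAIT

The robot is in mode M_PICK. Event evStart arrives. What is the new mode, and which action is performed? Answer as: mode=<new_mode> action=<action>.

current mode = M_PICK; filter table to that mode:
  (M_PICK, evStop) → (M_NAV, A_GO)
  (M_PICK, evError) → (M_NAV, A_GRAB)
  (M_PICK, evDone) → (M_NAV, A_GO)
  (M_PICK, evClear) → (M_PICK, A_PING)
  (M_PICK, evStart) → (M_PICK, A_WAIT)  ← event matches
event = evStart selects (M_PICK, A_WAIT)

mode=M_PICK action=A_WAIT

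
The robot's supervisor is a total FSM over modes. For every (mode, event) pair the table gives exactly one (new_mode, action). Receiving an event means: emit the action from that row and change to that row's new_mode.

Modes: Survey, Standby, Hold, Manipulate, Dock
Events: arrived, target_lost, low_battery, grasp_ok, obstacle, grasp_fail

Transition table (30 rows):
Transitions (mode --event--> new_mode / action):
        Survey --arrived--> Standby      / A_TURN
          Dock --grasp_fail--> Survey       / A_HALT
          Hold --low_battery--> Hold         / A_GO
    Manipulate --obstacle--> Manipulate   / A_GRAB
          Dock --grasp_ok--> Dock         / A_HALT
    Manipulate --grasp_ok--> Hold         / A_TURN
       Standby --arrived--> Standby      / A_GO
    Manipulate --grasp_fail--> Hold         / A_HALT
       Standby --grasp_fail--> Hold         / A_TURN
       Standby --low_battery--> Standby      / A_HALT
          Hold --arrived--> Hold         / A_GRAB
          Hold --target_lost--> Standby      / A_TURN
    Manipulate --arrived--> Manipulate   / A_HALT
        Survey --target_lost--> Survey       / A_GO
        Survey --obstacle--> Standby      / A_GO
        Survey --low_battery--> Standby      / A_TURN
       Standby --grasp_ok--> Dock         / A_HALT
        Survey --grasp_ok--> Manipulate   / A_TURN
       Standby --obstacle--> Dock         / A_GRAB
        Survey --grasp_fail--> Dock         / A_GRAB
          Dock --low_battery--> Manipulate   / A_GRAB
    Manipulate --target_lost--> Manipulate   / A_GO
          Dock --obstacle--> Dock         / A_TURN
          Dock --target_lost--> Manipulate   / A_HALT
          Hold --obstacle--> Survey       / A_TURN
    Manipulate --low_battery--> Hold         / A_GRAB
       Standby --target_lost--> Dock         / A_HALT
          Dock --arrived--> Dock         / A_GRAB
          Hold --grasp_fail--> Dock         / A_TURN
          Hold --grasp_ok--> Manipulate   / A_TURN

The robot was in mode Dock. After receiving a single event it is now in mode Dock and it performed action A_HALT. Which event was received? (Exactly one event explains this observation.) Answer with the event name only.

try arrived: (Dock, arrived) → (Dock, A_GRAB)
try target_lost: (Dock, target_lost) → (Manipulate, A_HALT)
try low_battery: (Dock, low_battery) → (Manipulate, A_GRAB)
try grasp_ok: (Dock, grasp_ok) → (Dock, A_HALT)  ← matches
try obstacle: (Dock, obstacle) → (Dock, A_TURN)
try grasp_fail: (Dock, grasp_fail) → (Survey, A_HALT)

grasp_ok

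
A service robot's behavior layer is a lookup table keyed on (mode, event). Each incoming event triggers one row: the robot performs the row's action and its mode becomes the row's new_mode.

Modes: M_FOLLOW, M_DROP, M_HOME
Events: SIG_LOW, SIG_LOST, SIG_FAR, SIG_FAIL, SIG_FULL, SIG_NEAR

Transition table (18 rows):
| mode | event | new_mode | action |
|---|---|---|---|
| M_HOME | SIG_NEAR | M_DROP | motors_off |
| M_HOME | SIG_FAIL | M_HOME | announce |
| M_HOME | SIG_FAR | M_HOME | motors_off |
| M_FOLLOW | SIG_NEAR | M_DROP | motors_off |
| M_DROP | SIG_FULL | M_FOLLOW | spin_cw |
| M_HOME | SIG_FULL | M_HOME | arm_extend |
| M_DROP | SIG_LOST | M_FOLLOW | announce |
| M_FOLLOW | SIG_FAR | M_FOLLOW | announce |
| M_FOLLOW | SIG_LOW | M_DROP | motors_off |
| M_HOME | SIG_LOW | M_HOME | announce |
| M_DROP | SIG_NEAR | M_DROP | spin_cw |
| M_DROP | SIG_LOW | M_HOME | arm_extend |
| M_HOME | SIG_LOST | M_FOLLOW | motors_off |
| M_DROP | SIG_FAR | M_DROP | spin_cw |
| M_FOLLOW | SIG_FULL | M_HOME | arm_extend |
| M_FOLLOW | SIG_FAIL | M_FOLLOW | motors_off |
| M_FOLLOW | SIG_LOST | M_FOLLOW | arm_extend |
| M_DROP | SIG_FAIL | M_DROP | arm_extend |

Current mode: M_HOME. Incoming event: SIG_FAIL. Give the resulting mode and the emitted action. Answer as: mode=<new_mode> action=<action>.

current mode = M_HOME; filter table to that mode:
  (M_HOME, SIG_NEAR) → (M_DROP, motors_off)
  (M_HOME, SIG_FAIL) → (M_HOME, announce)  ← event matches
  (M_HOME, SIG_FAR) → (M_HOME, motors_off)
  (M_HOME, SIG_FULL) → (M_HOME, arm_extend)
  (M_HOME, SIG_LOW) → (M_HOME, announce)
  (M_HOME, SIG_LOST) → (M_FOLLOW, motors_off)
event = SIG_FAIL selects (M_HOME, announce)

mode=M_HOME action=announce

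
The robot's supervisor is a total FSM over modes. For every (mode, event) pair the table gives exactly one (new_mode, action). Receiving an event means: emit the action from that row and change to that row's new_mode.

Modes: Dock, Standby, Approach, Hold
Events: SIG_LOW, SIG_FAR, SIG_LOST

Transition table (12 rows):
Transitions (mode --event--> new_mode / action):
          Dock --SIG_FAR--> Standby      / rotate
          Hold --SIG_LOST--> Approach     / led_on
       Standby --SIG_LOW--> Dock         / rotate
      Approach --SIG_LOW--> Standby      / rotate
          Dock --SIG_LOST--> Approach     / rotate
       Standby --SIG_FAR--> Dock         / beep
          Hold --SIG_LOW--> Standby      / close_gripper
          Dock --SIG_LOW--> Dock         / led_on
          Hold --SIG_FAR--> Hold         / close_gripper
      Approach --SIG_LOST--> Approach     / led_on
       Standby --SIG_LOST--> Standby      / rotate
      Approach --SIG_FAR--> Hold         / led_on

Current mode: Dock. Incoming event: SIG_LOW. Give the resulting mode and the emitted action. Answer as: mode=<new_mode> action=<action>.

current mode = Dock; filter table to that mode:
  (Dock, SIG_FAR) → (Standby, rotate)
  (Dock, SIG_LOST) → (Approach, rotate)
  (Dock, SIG_LOW) → (Dock, led_on)  ← event matches
event = SIG_LOW selects (Dock, led_on)

mode=Dock action=led_on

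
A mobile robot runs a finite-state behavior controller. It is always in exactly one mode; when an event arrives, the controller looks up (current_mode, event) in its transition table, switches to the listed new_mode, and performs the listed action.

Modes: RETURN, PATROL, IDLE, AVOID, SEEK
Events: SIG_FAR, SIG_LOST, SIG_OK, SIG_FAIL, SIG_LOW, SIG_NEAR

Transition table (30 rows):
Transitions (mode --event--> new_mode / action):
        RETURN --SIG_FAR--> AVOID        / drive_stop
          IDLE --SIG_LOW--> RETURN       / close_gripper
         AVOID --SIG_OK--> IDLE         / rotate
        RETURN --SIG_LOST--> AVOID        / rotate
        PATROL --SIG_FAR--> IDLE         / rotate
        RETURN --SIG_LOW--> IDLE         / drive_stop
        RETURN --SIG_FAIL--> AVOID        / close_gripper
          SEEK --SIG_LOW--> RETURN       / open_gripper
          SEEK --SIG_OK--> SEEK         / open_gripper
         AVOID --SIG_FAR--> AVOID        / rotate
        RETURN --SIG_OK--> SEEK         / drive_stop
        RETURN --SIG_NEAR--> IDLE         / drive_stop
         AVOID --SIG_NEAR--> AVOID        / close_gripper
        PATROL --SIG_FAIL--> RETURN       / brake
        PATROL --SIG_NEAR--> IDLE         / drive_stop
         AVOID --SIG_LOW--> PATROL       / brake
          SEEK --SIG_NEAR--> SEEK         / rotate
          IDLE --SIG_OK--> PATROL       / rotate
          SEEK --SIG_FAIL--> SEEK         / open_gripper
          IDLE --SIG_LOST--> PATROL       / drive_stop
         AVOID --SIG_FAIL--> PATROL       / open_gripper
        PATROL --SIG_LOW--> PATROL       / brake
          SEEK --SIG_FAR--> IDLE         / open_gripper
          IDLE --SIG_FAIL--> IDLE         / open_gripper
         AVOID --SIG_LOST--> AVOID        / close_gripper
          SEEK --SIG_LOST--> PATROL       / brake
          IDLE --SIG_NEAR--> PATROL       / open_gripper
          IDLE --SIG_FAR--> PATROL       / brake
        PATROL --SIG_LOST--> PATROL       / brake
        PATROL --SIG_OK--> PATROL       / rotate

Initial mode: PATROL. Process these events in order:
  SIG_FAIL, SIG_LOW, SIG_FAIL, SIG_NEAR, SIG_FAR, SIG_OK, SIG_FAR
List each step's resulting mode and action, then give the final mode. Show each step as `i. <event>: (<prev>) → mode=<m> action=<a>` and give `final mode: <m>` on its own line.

1. SIG_FAIL: (PATROL) → mode=RETURN action=brake
2. SIG_LOW: (RETURN) → mode=IDLE action=drive_stop
3. SIG_FAIL: (IDLE) → mode=IDLE action=open_gripper
4. SIG_NEAR: (IDLE) → mode=PATROL action=open_gripper
5. SIG_FAR: (PATROL) → mode=IDLE action=rotate
6. SIG_OK: (IDLE) → mode=PATROL action=rotate
7. SIG_FAR: (PATROL) → mode=IDLE action=rotate

final mode: IDLE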